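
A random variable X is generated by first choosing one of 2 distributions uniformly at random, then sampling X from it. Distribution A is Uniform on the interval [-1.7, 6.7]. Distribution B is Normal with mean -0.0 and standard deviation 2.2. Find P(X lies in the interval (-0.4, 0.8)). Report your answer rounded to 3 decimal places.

Conditional on each component, P(-0.4 < X < 0.8): A: 0.142857; B: 0.214073.
By total probability, P(-0.4 < X < 0.8) = 0.5·0.142857 + 0.5·0.214073 = 0.178465.

0.178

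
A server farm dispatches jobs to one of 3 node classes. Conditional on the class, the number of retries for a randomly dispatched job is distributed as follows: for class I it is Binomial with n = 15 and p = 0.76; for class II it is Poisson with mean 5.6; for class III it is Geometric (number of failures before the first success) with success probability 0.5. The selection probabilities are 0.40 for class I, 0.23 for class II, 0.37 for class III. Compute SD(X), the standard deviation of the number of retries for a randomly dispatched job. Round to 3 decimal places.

4.902

Per component, I: μ=11.4, E[X²]=132.696; II: μ=5.6, E[X²]=36.96; III: μ=1, E[X²]=3.
E[X] = 0.4·11.4 + 0.23·5.6 + 0.37·1 = 6.218.
E[X²] = 0.4·132.696 + 0.23·36.96 + 0.37·3 = 62.6892.
Var(X) = E[X²] − (E[X])² = 62.6892 − 38.6635 = 24.0257.
SD(X) = √24.0257 = 4.9016.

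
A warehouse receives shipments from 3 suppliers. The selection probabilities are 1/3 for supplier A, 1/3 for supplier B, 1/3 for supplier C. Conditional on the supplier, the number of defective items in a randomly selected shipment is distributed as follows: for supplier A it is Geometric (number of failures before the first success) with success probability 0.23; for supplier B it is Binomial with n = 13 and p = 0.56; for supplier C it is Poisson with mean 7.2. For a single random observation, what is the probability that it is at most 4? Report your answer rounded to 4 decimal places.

0.3151

Conditional on each supplier, P(X ≤ 4): A: 0.729322; B: 0.0604581; C: 0.155516.
By total probability, P(X ≤ 4) = 0.333333·0.729322 + 0.333333·0.0604581 + 0.333333·0.155516 = 0.315098.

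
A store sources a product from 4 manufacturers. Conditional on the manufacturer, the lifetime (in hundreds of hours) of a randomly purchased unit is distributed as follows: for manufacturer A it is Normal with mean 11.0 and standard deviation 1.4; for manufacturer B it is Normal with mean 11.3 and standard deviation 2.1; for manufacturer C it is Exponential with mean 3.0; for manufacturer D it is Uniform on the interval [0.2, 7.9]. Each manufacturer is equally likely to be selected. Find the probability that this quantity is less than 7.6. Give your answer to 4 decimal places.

0.4821

Conditional on each manufacturer, P(X < 7.6): A: 0.00757922; B: 0.0390427; C: 0.920606; D: 0.961039.
By total probability, P(X < 7.6) = 0.25·0.00757922 + 0.25·0.0390427 + 0.25·0.920606 + 0.25·0.961039 = 0.482067.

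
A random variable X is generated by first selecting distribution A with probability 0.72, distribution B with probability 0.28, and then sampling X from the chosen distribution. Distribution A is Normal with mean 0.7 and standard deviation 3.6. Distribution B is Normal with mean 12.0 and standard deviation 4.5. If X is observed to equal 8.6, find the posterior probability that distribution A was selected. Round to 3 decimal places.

Likelihoods f(8.6 | ·): A: 0.00997508; B: 0.0666402.
Posterior ∝ prior × likelihood. Numerator for A: 0.72·0.00997508 = 0.00718206.
Normalizing constant: 0.72·0.00997508 + 0.28·0.0666402 = 0.0258413.
P(A | observation) = 0.00718206 / 0.0258413 = 0.277929.

0.278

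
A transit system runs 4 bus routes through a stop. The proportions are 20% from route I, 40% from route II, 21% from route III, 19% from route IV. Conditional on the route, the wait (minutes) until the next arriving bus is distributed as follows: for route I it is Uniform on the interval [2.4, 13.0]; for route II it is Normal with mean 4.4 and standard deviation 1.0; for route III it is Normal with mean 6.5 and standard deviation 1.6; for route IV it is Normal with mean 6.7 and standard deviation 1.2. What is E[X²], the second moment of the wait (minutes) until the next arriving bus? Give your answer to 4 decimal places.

40.0875

For each component E[X²] = Var + (mean)², giving I: 68.6533; II: 20.36; III: 44.81; IV: 46.33.
Overall E[X²] = 0.2·68.6533 + 0.4·20.36 + 0.21·44.81 + 0.19·46.33 = 40.0875.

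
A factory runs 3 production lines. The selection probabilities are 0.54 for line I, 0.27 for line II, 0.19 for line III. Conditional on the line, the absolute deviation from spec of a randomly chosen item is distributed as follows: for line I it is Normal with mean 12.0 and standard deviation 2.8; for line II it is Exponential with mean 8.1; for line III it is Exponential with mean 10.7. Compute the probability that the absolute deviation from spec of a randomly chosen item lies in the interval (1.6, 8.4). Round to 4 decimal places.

Conditional on each line, P(1.6 < X < 8.4): I: 0.0991695; II: 0.466251; III: 0.405012.
By total probability, P(1.6 < X < 8.4) = 0.54·0.0991695 + 0.27·0.466251 + 0.19·0.405012 = 0.256392.

0.2564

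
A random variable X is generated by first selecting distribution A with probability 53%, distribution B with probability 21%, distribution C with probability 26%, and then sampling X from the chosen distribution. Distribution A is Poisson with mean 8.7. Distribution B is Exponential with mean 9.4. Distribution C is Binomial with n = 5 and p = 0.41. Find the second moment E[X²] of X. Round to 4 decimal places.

83.2450

For each component E[X²] = Var + (mean)², giving A: 84.39; B: 176.72; C: 5.412.
Overall E[X²] = 0.53·84.39 + 0.21·176.72 + 0.26·5.412 = 83.245.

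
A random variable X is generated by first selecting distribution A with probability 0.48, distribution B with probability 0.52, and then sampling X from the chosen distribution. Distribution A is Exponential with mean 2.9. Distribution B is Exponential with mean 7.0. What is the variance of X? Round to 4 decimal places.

Per component, A: μ=2.9, E[X²]=16.82; B: μ=7, E[X²]=98.
E[X] = 0.48·2.9 + 0.52·7 = 5.032.
E[X²] = 0.48·16.82 + 0.52·98 = 59.0336.
Var(X) = E[X²] − (E[X])² = 59.0336 − 25.321 = 33.7126.

33.7126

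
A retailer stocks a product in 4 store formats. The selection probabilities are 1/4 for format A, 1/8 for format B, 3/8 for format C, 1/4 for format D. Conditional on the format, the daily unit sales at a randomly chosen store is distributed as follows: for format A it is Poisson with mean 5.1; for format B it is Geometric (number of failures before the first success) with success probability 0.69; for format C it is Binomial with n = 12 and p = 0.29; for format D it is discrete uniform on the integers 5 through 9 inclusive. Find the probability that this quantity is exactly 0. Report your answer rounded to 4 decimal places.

0.0939

Conditional on each format, P(X = 0): A: 0.00609675; B: 0.69; C: 0.0164097; D: 0.
By total probability, P(X = 0) = 0.25·0.00609675 + 0.125·0.69 + 0.375·0.0164097 + 0.25·0 = 0.0939278.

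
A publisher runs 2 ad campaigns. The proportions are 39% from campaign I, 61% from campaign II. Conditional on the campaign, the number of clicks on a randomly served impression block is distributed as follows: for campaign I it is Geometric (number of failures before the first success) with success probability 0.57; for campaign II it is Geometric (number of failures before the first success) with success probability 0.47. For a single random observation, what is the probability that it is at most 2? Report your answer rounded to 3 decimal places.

0.878

Conditional on each campaign, P(X ≤ 2): I: 0.920493; II: 0.851123.
By total probability, P(X ≤ 2) = 0.39·0.920493 + 0.61·0.851123 = 0.878177.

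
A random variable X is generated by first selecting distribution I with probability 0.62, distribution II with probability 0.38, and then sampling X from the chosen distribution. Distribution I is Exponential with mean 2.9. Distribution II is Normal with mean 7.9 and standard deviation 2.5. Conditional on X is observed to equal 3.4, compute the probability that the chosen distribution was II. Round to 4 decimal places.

Likelihoods f(3.4 | ·): I: 0.106765; II: 0.0315801.
Posterior ∝ prior × likelihood. Numerator for II: 0.38·0.0315801 = 0.0120004.
Normalizing constant: 0.62·0.106765 + 0.38·0.0315801 = 0.0781948.
P(II | observation) = 0.0120004 / 0.0781948 = 0.153468.

0.1535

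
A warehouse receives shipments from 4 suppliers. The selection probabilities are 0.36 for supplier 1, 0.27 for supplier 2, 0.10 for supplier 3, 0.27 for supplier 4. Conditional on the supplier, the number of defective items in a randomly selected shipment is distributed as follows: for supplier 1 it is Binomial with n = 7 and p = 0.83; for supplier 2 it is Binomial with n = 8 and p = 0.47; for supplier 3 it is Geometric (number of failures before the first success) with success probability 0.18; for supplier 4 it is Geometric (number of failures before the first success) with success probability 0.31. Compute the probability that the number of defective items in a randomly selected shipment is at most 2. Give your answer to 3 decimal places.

0.278

Conditional on each supplier, P(X ≤ 2): 1: 0.00219844; 2: 0.187486; 3: 0.448632; 4: 0.671491.
By total probability, P(X ≤ 2) = 0.36·0.00219844 + 0.27·0.187486 + 0.1·0.448632 + 0.27·0.671491 = 0.277578.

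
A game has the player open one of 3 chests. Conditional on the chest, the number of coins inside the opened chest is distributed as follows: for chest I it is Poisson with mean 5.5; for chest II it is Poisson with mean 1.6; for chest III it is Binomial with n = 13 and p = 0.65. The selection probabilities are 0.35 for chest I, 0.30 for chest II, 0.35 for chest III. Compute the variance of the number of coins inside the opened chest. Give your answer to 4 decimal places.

Per component, I: μ=5.5, E[X²]=35.75; II: μ=1.6, E[X²]=4.16; III: μ=8.45, E[X²]=74.36.
E[X] = 0.35·5.5 + 0.3·1.6 + 0.35·8.45 = 5.3625.
E[X²] = 0.35·35.75 + 0.3·4.16 + 0.35·74.36 = 39.7865.
Var(X) = E[X²] − (E[X])² = 39.7865 − 28.7564 = 11.0301.

11.0301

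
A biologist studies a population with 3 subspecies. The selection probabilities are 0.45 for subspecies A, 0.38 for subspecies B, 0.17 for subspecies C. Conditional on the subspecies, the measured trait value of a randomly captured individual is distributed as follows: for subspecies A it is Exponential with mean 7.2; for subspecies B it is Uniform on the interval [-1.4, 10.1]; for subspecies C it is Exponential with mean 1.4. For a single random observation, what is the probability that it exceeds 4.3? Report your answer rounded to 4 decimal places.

Conditional on each subspecies, P(X > 4.3): A: 0.550338; B: 0.504348; C: 0.0463549.
By total probability, P(X > 4.3) = 0.45·0.550338 + 0.38·0.504348 + 0.17·0.0463549 = 0.447185.

0.4472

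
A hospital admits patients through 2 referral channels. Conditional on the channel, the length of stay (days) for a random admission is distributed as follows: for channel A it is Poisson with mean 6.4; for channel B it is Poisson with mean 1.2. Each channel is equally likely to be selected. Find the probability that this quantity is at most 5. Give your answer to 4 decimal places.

0.6911

Conditional on each channel, P(X ≤ 5): A: 0.383744; B: 0.9985.
By total probability, P(X ≤ 5) = 0.5·0.383744 + 0.5·0.9985 = 0.691122.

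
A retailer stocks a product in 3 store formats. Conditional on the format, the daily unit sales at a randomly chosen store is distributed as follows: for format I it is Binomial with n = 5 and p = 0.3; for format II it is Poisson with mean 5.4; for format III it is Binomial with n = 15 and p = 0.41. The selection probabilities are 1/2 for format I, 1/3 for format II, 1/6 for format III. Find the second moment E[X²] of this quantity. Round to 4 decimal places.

20.0785

For each component E[X²] = Var + (mean)², giving I: 3.3; II: 34.56; III: 41.451.
Overall E[X²] = 0.5·3.3 + 0.333333·34.56 + 0.166667·41.451 = 20.0785.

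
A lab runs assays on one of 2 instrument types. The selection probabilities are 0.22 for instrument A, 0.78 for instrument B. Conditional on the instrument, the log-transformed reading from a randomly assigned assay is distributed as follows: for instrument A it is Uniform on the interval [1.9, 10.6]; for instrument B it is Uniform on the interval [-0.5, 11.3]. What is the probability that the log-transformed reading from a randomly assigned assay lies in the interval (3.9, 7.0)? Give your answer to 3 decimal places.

Conditional on each instrument, P(3.9 < X < 7.0): A: 0.356322; B: 0.262712.
By total probability, P(3.9 < X < 7.0) = 0.22·0.356322 + 0.78·0.262712 = 0.283306.

0.283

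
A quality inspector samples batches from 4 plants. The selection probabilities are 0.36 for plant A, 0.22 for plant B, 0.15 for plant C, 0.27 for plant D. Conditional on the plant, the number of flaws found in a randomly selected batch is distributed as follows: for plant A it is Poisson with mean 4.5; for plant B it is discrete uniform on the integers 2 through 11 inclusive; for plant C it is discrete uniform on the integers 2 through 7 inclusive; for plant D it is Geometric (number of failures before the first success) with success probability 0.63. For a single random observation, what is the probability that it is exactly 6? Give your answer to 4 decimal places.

Conditional on each plant, P(X = 6): A: 0.12812; B: 0.1; C: 0.166667; D: 0.00161641.
By total probability, P(X = 6) = 0.36·0.12812 + 0.22·0.1 + 0.15·0.166667 + 0.27·0.00161641 = 0.0935597.

0.0936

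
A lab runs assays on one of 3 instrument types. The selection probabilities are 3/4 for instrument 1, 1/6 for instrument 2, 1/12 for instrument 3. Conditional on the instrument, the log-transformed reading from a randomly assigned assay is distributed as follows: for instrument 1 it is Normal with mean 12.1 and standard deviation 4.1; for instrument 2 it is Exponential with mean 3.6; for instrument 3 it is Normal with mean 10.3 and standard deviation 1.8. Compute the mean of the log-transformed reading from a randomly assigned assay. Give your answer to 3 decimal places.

Component means — 1: 12.1; 2: 3.6; 3: 10.3.
E[X] = 0.75·12.1 + 0.166667·3.6 + 0.0833333·10.3 = 10.5333.

10.533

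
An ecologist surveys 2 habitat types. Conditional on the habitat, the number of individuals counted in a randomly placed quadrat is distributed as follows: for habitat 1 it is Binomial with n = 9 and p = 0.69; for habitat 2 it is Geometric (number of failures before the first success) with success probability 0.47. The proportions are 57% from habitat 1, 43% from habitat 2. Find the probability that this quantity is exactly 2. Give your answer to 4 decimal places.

Conditional on each habitat, P(X = 2): 1: 0.00471555; 2: 0.132023.
By total probability, P(X = 2) = 0.57·0.00471555 + 0.43·0.132023 = 0.0594578.

0.0595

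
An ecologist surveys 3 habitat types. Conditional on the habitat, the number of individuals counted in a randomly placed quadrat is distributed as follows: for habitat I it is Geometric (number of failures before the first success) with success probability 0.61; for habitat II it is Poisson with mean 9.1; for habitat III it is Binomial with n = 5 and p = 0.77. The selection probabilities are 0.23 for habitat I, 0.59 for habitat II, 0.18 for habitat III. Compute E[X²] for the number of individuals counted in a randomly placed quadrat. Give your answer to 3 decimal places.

57.389

For each component E[X²] = Var + (mean)², giving I: 1.45687; II: 91.91; III: 15.708.
Overall E[X²] = 0.23·1.45687 + 0.59·91.91 + 0.18·15.708 = 57.3894.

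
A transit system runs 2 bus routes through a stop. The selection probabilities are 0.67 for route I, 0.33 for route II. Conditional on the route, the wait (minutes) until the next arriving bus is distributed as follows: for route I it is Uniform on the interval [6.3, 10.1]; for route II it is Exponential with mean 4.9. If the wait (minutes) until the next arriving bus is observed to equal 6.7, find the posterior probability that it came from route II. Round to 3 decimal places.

Likelihoods f(6.7 | ·): I: 0.263158; II: 0.0519963.
Posterior ∝ prior × likelihood. Numerator for II: 0.33·0.0519963 = 0.0171588.
Normalizing constant: 0.67·0.263158 + 0.33·0.0519963 = 0.193475.
P(II | observation) = 0.0171588 / 0.193475 = 0.0886876.

0.089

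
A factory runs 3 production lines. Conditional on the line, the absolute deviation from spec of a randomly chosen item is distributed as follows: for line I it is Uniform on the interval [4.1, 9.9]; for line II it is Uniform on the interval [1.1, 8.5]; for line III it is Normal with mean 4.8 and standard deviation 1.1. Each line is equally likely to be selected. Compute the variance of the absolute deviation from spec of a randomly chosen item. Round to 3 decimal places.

Per component, I: μ=7, E[X²]=51.8033; II: μ=4.8, E[X²]=27.6033; III: μ=4.8, E[X²]=24.25.
E[X] = 0.333333·7 + 0.333333·4.8 + 0.333333·4.8 = 5.53333.
E[X²] = 0.333333·51.8033 + 0.333333·27.6033 + 0.333333·24.25 = 34.5522.
Var(X) = E[X²] − (E[X])² = 34.5522 − 30.6178 = 3.93444.

3.934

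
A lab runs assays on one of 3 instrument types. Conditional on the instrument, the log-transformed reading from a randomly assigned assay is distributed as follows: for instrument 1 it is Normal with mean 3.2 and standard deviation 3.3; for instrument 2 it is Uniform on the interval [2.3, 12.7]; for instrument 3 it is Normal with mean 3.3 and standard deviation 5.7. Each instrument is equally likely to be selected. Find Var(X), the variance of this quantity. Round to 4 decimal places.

21.4800

Per component, 1: μ=3.2, E[X²]=21.13; 2: μ=7.5, E[X²]=65.2633; 3: μ=3.3, E[X²]=43.38.
E[X] = 0.333333·3.2 + 0.333333·7.5 + 0.333333·3.3 = 4.66667.
E[X²] = 0.333333·21.13 + 0.333333·65.2633 + 0.333333·43.38 = 43.2578.
Var(X) = E[X²] − (E[X])² = 43.2578 − 21.7778 = 21.48.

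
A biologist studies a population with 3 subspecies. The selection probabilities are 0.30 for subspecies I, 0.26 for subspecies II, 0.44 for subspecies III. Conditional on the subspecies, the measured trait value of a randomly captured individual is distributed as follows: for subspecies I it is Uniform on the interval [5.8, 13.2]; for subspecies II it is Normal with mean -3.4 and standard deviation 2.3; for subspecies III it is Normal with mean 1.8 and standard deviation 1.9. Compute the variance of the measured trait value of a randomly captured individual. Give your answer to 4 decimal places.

28.2324

Per component, I: μ=9.5, E[X²]=94.8133; II: μ=-3.4, E[X²]=16.85; III: μ=1.8, E[X²]=6.85.
E[X] = 0.3·9.5 + 0.26·-3.4 + 0.44·1.8 = 2.758.
E[X²] = 0.3·94.8133 + 0.26·16.85 + 0.44·6.85 = 35.839.
Var(X) = E[X²] − (E[X])² = 35.839 − 7.60656 = 28.2324.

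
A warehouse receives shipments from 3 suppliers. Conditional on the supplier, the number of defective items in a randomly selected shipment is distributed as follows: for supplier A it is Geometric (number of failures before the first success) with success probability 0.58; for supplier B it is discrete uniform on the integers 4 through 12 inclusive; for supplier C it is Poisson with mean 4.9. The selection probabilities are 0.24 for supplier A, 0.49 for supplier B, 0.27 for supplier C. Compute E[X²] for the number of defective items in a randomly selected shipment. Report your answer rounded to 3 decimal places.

For each component E[X²] = Var + (mean)², giving A: 1.77289; B: 70.6667; C: 28.91.
Overall E[X²] = 0.24·1.77289 + 0.49·70.6667 + 0.27·28.91 = 42.8579.

42.858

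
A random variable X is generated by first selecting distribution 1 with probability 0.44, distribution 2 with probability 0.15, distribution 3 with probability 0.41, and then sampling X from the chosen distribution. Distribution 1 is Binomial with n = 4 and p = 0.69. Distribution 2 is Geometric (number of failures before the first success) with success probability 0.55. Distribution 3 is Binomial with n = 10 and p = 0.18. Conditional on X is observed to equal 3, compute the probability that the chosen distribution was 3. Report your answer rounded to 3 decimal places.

Likelihoods P(X=3 | ·): 1: 0.407351; 2: 0.0501187; 3: 0.17446.
Posterior ∝ prior × likelihood. Numerator for 3: 0.41·0.17446 = 0.0715286.
Normalizing constant: 0.44·0.407351 + 0.15·0.0501187 + 0.41·0.17446 = 0.258281.
P(3 | observation) = 0.0715286 / 0.258281 = 0.276941.

0.277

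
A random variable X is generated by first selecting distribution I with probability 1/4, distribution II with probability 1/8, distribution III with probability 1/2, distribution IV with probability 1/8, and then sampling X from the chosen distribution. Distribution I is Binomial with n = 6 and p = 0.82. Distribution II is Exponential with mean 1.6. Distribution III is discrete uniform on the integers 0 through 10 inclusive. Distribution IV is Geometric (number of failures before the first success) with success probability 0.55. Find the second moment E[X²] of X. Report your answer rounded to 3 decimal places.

24.683

For each component E[X²] = Var + (mean)², giving I: 25.092; II: 5.12; III: 35; IV: 2.15702.
Overall E[X²] = 0.25·25.092 + 0.125·5.12 + 0.5·35 + 0.125·2.15702 = 24.6826.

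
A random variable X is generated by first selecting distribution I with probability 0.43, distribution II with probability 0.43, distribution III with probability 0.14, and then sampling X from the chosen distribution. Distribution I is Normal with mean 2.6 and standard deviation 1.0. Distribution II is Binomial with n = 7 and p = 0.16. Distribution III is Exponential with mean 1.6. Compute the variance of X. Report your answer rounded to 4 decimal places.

Per component, I: μ=2.6, E[X²]=7.76; II: μ=1.12, E[X²]=2.1952; III: μ=1.6, E[X²]=5.12.
E[X] = 0.43·2.6 + 0.43·1.12 + 0.14·1.6 = 1.8236.
E[X²] = 0.43·7.76 + 0.43·2.1952 + 0.14·5.12 = 4.99754.
Var(X) = E[X²] − (E[X])² = 4.99754 − 3.32552 = 1.67202.

1.6720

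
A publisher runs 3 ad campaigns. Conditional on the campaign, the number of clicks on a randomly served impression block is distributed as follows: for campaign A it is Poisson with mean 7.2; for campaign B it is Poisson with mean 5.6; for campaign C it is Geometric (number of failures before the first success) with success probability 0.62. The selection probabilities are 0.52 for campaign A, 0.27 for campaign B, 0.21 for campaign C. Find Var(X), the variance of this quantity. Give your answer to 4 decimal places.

Per component, A: μ=7.2, E[X²]=59.04; B: μ=5.6, E[X²]=36.96; C: μ=0.612903, E[X²]=1.3642.
E[X] = 0.52·7.2 + 0.27·5.6 + 0.21·0.612903 = 5.38471.
E[X²] = 0.52·59.04 + 0.27·36.96 + 0.21·1.3642 = 40.9665.
Var(X) = E[X²] − (E[X])² = 40.9665 − 28.9951 = 11.9714.

11.9714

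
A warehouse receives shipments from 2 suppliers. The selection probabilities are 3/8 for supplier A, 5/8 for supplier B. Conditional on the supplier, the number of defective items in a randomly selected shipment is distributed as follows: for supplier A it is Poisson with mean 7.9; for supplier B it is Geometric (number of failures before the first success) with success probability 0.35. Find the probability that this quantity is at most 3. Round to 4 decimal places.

0.5304

Conditional on each supplier, P(X ≤ 3): A: 0.0453338; B: 0.821494.
By total probability, P(X ≤ 3) = 0.375·0.0453338 + 0.625·0.821494 = 0.530434.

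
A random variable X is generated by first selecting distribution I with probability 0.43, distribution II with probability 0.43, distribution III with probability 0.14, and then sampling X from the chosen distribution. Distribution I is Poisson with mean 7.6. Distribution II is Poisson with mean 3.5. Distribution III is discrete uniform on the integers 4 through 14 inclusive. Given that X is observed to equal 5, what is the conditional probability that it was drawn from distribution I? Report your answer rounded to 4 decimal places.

0.3953

Likelihoods P(X=5 | ·): I: 0.105742; II: 0.132169; III: 0.0909091.
Posterior ∝ prior × likelihood. Numerator for I: 0.43·0.105742 = 0.0454692.
Normalizing constant: 0.43·0.105742 + 0.43·0.132169 + 0.14·0.0909091 = 0.115029.
P(I | observation) = 0.0454692 / 0.115029 = 0.395285.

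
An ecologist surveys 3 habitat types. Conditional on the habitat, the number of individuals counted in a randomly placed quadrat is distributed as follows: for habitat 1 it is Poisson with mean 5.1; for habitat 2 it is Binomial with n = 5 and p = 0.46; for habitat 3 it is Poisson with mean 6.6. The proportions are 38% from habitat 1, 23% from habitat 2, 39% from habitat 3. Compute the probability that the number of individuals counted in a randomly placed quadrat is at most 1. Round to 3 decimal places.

0.074

Conditional on each habitat, P(X ≤ 1): 1: 0.0371902; 2: 0.241487; 3: 0.0103388.
By total probability, P(X ≤ 1) = 0.38·0.0371902 + 0.23·0.241487 + 0.39·0.0103388 = 0.0737064.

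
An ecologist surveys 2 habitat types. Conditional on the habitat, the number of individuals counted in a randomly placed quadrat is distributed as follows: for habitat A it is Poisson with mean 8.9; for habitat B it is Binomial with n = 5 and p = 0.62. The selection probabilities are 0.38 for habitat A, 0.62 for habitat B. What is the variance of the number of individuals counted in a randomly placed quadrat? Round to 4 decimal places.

12.0379

Per component, A: μ=8.9, E[X²]=88.11; B: μ=3.1, E[X²]=10.788.
E[X] = 0.38·8.9 + 0.62·3.1 = 5.304.
E[X²] = 0.38·88.11 + 0.62·10.788 = 40.1704.
Var(X) = E[X²] − (E[X])² = 40.1704 − 28.1324 = 12.0379.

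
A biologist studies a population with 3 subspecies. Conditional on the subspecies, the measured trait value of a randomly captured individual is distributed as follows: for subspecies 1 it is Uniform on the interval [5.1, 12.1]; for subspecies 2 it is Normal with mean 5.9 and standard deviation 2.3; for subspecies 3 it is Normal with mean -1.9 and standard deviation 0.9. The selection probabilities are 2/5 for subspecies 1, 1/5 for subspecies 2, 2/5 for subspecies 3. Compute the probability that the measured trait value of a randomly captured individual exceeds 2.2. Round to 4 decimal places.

Conditional on each subspecies, P(X > 2.2): 1: 1; 2: 0.946159; 3: 2.61237e-06.
By total probability, P(X > 2.2) = 0.4·1 + 0.2·0.946159 + 0.4·2.61237e-06 = 0.589233.

0.5892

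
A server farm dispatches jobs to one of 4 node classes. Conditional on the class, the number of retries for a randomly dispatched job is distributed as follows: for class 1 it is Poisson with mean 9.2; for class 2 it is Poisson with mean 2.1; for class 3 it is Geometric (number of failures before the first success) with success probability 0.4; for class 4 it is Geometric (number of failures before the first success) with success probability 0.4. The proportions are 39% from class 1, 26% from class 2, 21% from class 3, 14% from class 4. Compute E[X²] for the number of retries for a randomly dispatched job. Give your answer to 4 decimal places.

For each component E[X²] = Var + (mean)², giving 1: 93.84; 2: 6.51; 3: 6; 4: 6.
Overall E[X²] = 0.39·93.84 + 0.26·6.51 + 0.21·6 + 0.14·6 = 40.3902.

40.3902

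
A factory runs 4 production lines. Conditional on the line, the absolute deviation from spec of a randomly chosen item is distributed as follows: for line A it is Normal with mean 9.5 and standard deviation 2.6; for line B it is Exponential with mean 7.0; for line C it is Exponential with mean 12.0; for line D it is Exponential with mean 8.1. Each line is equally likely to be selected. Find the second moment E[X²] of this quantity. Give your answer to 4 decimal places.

For each component E[X²] = Var + (mean)², giving A: 97.01; B: 98; C: 288; D: 131.22.
Overall E[X²] = 0.25·97.01 + 0.25·98 + 0.25·288 + 0.25·131.22 = 153.558.

153.5575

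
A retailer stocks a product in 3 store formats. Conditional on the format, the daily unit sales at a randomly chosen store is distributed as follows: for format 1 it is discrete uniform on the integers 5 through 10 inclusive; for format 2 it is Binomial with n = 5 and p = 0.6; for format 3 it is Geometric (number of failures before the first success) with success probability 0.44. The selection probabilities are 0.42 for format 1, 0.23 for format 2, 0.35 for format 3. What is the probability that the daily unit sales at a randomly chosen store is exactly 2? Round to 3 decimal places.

0.101

Conditional on each format, P(X = 2): 1: 0; 2: 0.2304; 3: 0.137984.
By total probability, P(X = 2) = 0.42·0 + 0.23·0.2304 + 0.35·0.137984 = 0.101286.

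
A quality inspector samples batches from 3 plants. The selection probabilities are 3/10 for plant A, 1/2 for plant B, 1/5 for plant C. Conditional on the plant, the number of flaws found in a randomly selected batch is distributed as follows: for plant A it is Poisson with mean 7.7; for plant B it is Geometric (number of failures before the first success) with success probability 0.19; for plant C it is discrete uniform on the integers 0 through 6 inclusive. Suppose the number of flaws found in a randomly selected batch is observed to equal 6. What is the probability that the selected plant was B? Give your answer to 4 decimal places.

0.2832

Likelihoods P(X=6 | ·): A: 0.131082; B: 0.0536616; C: 0.142857.
Posterior ∝ prior × likelihood. Numerator for B: 0.5·0.0536616 = 0.0268308.
Normalizing constant: 0.3·0.131082 + 0.5·0.0536616 + 0.2·0.142857 = 0.094727.
P(B | observation) = 0.0268308 / 0.094727 = 0.283244.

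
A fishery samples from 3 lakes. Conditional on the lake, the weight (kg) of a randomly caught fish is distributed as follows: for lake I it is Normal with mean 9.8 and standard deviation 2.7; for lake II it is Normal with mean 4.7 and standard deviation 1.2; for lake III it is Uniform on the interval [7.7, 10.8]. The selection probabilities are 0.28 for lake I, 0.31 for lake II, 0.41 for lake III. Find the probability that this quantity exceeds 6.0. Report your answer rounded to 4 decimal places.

0.7109

Conditional on each lake, P(X > 6.0): I: 0.920347; II: 0.13933; III: 1.
By total probability, P(X > 6.0) = 0.28·0.920347 + 0.31·0.13933 + 0.41·1 = 0.710889.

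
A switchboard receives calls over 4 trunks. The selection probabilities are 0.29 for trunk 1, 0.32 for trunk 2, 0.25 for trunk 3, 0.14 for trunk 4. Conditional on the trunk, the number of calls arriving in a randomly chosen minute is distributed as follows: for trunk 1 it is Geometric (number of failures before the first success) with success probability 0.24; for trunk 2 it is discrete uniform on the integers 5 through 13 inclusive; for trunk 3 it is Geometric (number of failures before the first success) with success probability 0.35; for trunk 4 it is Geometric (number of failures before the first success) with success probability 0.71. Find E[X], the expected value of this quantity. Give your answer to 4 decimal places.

Component means — 1: 3.16667; 2: 9; 3: 1.85714; 4: 0.408451.
E[X] = 0.29·3.16667 + 0.32·9 + 0.25·1.85714 + 0.14·0.408451 = 4.3198.

4.3198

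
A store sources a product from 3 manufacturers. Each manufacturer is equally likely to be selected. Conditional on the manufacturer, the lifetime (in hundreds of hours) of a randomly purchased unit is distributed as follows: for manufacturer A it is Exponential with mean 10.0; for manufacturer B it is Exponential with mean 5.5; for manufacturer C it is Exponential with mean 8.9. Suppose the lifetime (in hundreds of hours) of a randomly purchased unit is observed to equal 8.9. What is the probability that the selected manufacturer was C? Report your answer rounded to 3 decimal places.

Likelihoods f(8.9 | ·): A: 0.0410656; B: 0.0360471; C: 0.0413348.
Posterior ∝ prior × likelihood. Numerator for C: 0.333333·0.0413348 = 0.0137783.
Normalizing constant: 0.333333·0.0410656 + 0.333333·0.0360471 + 0.333333·0.0413348 = 0.0394825.
P(C | observation) = 0.0137783 / 0.0394825 = 0.348971.

0.349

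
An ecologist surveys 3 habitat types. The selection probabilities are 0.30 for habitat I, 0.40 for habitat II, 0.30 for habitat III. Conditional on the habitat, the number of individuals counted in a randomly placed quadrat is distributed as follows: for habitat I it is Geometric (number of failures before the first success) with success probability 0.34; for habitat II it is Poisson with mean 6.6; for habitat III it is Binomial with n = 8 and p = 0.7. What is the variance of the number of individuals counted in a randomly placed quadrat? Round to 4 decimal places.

Per component, I: μ=1.94118, E[X²]=9.47751; II: μ=6.6, E[X²]=50.16; III: μ=5.6, E[X²]=33.04.
E[X] = 0.3·1.94118 + 0.4·6.6 + 0.3·5.6 = 4.90235.
E[X²] = 0.3·9.47751 + 0.4·50.16 + 0.3·33.04 = 32.8193.
Var(X) = E[X²] − (E[X])² = 32.8193 − 24.0331 = 8.78619.

8.7862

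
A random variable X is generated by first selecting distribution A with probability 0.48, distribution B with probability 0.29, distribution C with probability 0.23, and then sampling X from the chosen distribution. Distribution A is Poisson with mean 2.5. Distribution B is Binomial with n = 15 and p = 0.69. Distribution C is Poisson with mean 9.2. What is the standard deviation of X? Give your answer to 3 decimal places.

4.227

Per component, A: μ=2.5, E[X²]=8.75; B: μ=10.35, E[X²]=110.331; C: μ=9.2, E[X²]=93.84.
E[X] = 0.48·2.5 + 0.29·10.35 + 0.23·9.2 = 6.3175.
E[X²] = 0.48·8.75 + 0.29·110.331 + 0.23·93.84 = 57.7792.
Var(X) = E[X²] − (E[X])² = 57.7792 − 39.9108 = 17.8684.
SD(X) = √17.8684 = 4.2271.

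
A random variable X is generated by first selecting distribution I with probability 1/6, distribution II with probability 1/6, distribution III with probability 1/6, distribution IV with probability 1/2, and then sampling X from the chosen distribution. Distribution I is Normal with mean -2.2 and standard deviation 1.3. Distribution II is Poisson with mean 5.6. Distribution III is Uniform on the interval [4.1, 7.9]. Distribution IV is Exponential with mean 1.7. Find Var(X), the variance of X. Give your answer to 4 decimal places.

10.4986

Per component, I: μ=-2.2, E[X²]=6.53; II: μ=5.6, E[X²]=36.96; III: μ=6, E[X²]=37.2033; IV: μ=1.7, E[X²]=5.78.
E[X] = 0.166667·-2.2 + 0.166667·5.6 + 0.166667·6 + 0.5·1.7 = 2.41667.
E[X²] = 0.166667·6.53 + 0.166667·36.96 + 0.166667·37.2033 + 0.5·5.78 = 16.3389.
Var(X) = E[X²] − (E[X])² = 16.3389 − 5.84028 = 10.4986.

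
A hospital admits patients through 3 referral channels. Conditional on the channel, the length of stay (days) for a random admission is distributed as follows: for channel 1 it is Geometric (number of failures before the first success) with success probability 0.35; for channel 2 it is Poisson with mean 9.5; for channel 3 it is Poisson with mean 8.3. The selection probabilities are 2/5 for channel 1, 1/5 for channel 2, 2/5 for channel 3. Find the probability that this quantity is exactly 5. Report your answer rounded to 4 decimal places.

0.0585

Conditional on each channel, P(X = 5): 1: 0.0406102; 2: 0.0482658; 3: 0.0815765.
By total probability, P(X = 5) = 0.4·0.0406102 + 0.2·0.0482658 + 0.4·0.0815765 = 0.0585278.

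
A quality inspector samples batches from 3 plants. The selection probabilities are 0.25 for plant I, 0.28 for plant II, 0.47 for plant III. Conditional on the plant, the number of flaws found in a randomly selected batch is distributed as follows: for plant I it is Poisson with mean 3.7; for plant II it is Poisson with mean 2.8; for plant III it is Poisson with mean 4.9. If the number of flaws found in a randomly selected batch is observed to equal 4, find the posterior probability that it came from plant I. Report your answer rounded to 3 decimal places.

0.274

Likelihoods P(X=4 | ·): I: 0.193066; II: 0.155739; III: 0.178867.
Posterior ∝ prior × likelihood. Numerator for I: 0.25·0.193066 = 0.0482665.
Normalizing constant: 0.25·0.193066 + 0.28·0.155739 + 0.47·0.178867 = 0.175941.
P(I | observation) = 0.0482665 / 0.175941 = 0.274334.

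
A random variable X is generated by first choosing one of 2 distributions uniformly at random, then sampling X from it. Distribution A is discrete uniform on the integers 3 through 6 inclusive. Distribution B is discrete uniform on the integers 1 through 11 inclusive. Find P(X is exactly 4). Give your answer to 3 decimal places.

0.170

Conditional on each component, P(X = 4): A: 0.25; B: 0.0909091.
By total probability, P(X = 4) = 0.5·0.25 + 0.5·0.0909091 = 0.170455.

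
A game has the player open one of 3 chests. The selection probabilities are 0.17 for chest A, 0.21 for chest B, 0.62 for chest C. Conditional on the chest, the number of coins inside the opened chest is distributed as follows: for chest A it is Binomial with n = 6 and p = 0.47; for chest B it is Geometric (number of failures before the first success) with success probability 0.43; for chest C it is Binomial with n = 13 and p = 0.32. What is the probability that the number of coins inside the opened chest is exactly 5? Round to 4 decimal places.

Conditional on each chest, P(X = 5): A: 0.0729317; B: 0.0258728; C: 0.197424.
By total probability, P(X = 5) = 0.17·0.0729317 + 0.21·0.0258728 + 0.62·0.197424 = 0.140234.

0.1402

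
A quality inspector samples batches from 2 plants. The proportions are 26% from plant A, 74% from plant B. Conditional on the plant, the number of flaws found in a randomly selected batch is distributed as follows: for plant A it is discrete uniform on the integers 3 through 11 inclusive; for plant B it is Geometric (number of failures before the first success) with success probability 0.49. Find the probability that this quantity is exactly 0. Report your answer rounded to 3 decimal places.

0.363

Conditional on each plant, P(X = 0): A: 0; B: 0.49.
By total probability, P(X = 0) = 0.26·0 + 0.74·0.49 = 0.3626.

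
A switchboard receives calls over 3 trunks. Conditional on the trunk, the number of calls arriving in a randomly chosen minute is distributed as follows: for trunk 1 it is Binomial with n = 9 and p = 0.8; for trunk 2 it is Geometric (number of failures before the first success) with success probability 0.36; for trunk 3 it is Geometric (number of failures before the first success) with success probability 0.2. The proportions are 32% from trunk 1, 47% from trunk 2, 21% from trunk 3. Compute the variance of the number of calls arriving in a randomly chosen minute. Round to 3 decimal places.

Per component, 1: μ=7.2, E[X²]=53.28; 2: μ=1.77778, E[X²]=8.09877; 3: μ=4, E[X²]=36.
E[X] = 0.32·7.2 + 0.47·1.77778 + 0.21·4 = 3.97956.
E[X²] = 0.32·53.28 + 0.47·8.09877 + 0.21·36 = 28.416.
Var(X) = E[X²] − (E[X])² = 28.416 − 15.8369 = 12.5792.

12.579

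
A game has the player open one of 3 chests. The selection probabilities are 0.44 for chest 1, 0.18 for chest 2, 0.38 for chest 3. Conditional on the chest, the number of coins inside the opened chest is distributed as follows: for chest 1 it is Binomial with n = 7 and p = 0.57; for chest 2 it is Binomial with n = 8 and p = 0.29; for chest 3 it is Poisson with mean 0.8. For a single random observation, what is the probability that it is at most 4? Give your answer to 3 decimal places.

0.834

Conditional on each chest, P(X ≤ 4): 1: 0.643588; 2: 0.949464; 3: 0.998589.
By total probability, P(X ≤ 4) = 0.44·0.643588 + 0.18·0.949464 + 0.38·0.998589 = 0.833546.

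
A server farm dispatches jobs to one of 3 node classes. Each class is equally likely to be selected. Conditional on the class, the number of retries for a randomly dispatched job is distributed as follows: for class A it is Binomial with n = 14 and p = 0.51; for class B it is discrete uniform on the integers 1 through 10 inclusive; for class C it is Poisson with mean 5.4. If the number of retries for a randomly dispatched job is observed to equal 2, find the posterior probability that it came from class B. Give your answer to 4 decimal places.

0.5869

Likelihoods P(X=2 | ·): A: 0.00453456; B: 0.1; C: 0.0658518.
Posterior ∝ prior × likelihood. Numerator for B: 0.333333·0.1 = 0.0333333.
Normalizing constant: 0.333333·0.00453456 + 0.333333·0.1 + 0.333333·0.0658518 = 0.0567954.
P(B | observation) = 0.0333333 / 0.0567954 = 0.586902.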